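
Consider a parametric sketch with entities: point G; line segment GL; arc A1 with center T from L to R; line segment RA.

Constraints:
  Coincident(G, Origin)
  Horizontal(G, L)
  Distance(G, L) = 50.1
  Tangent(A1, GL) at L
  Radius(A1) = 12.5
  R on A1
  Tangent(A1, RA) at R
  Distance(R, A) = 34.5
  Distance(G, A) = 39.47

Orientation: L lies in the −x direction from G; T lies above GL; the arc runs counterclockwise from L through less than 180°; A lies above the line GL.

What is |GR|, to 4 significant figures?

40.16

Checks: ∠(TL, LG) = 90.00° ✓; |TL| = 12.50 ✓; |TR| = 12.50 ✓; ∠(TR, RA) = 90.00° ✓; |RA| = 34.50 ✓; |GA| = 39.47 ✓.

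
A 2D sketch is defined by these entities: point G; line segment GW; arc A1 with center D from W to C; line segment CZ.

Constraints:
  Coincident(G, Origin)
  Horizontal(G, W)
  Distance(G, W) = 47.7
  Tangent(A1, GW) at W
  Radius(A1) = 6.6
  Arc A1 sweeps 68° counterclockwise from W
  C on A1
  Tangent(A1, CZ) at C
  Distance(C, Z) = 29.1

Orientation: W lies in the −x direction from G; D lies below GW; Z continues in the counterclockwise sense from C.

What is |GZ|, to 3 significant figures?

71.8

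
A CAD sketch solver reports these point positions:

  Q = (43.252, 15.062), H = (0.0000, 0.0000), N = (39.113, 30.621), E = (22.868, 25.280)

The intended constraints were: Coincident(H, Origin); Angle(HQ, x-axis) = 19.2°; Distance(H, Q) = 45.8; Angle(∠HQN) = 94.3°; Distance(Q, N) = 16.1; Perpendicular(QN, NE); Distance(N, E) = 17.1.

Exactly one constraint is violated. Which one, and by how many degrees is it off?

Perpendicular(QN, NE) — off by 3.30°.

H = (0.00, 0.00) ✓; HQ at 19.20° ✓; |HQ| = 45.80 ✓; ∠HQN = 94.30° ✓; |QN| = 16.10 ✓; ∠(QN, NE) = 93.30° ✗; |NE| = 17.10 ✓.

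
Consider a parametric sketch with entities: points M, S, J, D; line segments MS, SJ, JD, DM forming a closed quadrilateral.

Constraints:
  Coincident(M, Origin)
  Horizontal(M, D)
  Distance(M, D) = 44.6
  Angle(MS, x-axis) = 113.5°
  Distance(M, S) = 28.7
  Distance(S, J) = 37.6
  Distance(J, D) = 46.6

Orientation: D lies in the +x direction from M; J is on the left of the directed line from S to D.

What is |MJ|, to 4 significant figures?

47.30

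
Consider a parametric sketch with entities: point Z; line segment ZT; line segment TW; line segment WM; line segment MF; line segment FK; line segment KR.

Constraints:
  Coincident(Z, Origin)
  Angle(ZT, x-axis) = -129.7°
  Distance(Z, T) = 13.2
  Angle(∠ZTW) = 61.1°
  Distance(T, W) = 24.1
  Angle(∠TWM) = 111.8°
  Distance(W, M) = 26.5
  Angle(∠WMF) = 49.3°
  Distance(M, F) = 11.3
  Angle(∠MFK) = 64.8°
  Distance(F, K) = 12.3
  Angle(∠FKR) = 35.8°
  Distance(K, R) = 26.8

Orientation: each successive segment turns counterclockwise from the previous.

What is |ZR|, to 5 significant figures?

34.612

Z is at the origin; ZT runs at -129.7° with length 13.2, so T = (-8.4317, -10.156). ∠ZTW = 61.1° gives TW at -10.800° from the x-axis; with |TW| = 24.1, W = (15.241, -14.672). ∠TWM = 111.8° gives WM at 57.400° from the x-axis; with |WM| = 26.5, M = (29.519, 7.6530). ∠WMF = 49.3° gives MF at -171.90° from the x-axis; with |MF| = 11.3, F = (18.332, 6.0608). ∠MFK = 64.8° gives FK at -56.700° from the x-axis; with |FK| = 12.3, K = (25.085, -4.2196). ∠FKR = 35.8° gives KR at 87.500° from the x-axis; with |KR| = 26.8, R = (26.254, 22.555). Then |ZR| = |R − Z| = 34.612.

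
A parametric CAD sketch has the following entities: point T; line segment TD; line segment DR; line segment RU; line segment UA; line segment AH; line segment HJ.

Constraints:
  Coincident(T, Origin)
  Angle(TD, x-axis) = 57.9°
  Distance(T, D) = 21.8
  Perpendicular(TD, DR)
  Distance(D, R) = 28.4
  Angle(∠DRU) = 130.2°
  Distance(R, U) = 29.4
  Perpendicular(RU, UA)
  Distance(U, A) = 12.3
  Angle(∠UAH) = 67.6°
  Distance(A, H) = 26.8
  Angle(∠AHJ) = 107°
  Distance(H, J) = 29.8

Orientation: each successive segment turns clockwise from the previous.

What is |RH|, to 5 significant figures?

5.0716

T is at the origin; TD runs at 57.9° with length 21.8, so D = (11.584, 18.467). TD is perpendicular to DR, so DR runs at -32.100°; with |DR| = 28.4, R = (35.643, 3.3755). ∠DRU = 130.2° gives RU at -81.900° from the x-axis; with |RU| = 29.4, U = (39.785, -25.731). RU is perpendicular to UA, so UA runs at -171.90°; with |UA| = 12.3, A = (27.608, -27.464). ∠UAH = 67.6° gives AH at 75.700° from the x-axis; with |AH| = 26.8, H = (34.228, -1.4946). Then |RH| = |H − R| = 5.0716.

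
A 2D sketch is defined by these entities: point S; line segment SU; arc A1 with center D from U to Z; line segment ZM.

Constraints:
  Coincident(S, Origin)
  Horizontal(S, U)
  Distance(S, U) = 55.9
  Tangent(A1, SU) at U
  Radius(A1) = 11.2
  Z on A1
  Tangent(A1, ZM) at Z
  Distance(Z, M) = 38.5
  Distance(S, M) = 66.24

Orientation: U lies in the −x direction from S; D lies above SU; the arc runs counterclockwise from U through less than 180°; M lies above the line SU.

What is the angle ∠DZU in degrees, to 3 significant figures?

45.5°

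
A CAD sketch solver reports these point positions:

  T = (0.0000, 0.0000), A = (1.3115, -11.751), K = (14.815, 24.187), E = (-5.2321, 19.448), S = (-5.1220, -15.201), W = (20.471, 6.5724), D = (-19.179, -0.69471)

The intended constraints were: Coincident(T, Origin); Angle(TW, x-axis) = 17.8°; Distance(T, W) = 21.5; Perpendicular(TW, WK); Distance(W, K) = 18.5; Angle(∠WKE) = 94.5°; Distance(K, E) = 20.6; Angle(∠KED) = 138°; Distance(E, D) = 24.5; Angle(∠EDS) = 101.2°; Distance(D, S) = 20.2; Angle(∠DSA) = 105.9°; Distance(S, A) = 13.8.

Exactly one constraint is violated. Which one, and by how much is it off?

Distance(S, A) = 13.8 — off by 6.50.

T = (0.00, 0.00) ✓; TW at 17.80° ✓; |TW| = 21.50 ✓; ∠(TW, WK) = 90.00° ✓; |WK| = 18.50 ✓; ∠WKE = 94.50° ✓; |KE| = 20.60 ✓; ∠KED = 138.0° ✓; |ED| = 24.50 ✓; ∠EDS = 101.2° ✓; |DS| = 20.20 ✓; ∠DSA = 105.9° ✓; |SA| = 7.300 ✗.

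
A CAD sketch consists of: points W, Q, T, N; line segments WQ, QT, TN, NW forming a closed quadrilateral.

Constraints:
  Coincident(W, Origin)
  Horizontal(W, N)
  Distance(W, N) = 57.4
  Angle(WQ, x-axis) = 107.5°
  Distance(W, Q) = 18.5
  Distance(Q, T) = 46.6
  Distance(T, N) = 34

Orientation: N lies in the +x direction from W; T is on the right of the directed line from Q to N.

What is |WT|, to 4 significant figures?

31.29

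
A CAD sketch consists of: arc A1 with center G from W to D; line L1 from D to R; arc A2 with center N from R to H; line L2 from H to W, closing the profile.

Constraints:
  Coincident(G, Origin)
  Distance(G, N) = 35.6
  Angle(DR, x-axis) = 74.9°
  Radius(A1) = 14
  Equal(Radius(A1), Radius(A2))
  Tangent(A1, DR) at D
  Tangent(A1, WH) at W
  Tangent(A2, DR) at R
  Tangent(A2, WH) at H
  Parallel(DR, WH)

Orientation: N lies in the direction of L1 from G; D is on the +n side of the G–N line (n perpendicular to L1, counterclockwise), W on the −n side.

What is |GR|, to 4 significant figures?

38.25

The slot axis is L1's direction at 74.9°, so u = (cos 74.9°, sin 74.9°) = (0.2605, 0.9655) and n = (−sin 74.9°, cos 74.9°) = (-0.9655, 0.2605). G is at the origin and N lies 35.6 along u from G, so N = 35.6·u = (9.274, 34.37). Tangency of A1 to both parallel lines with radius 14.0 puts D and W at G ± 14.0·n: D = (-13.52, 3.647), W = (13.52, -3.647). Equal radii place R and H the same way about N: R = N + 14.0·n = (-4.243, 38.02), H = N − 14.0·n = (22.79, 30.72). Then |GR| = |R − G| = 38.25.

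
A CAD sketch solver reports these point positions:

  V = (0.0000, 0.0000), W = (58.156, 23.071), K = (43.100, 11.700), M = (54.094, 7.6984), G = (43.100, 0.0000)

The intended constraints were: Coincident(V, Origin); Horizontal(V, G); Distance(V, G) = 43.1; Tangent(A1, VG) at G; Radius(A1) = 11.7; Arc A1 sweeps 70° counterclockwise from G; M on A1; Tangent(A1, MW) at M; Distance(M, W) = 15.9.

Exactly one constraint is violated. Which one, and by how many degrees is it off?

Tangent(A1, MW) at M — off by 5.20°.

V = (0.00, 0.00) ✓; V.y = 0.00, G.y = 0.00 ✓; |VG| = 43.10 ✓; ∠(KG, GV) = 90.00° ✓; |KG| = 11.70 ✓; bearing(K→M) − bearing(K→G) = 70.00° ✓; |KM| = 11.70 ✓; ∠(KM, MW) = 84.80° ✗; |MW| = 15.90 ✓.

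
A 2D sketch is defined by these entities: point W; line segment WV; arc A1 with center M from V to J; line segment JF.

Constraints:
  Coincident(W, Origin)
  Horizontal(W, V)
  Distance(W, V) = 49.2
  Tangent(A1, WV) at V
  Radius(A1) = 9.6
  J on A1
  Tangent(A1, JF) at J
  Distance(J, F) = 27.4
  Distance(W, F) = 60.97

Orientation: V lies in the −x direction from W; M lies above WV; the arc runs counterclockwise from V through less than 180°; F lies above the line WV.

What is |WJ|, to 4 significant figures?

41.75

Checks: |MJ| = 9.600 ✓; ∠(MJ, JF) = 90.00° ✓; |JF| = 27.40 ✓; |WF| = 60.97 ✓.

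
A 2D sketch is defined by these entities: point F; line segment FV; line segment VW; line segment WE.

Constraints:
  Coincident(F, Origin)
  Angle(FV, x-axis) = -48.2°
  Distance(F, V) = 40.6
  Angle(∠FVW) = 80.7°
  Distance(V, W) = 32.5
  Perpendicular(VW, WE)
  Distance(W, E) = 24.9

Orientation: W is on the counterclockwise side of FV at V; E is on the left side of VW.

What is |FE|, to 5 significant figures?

30.047

∠FVW = 80.7°, so VW runs at -48.2° + (180° − 80.7°) = 51.100° from the x-axis; with |VW| = 32.5, W = V + 32.5·(cos 51.100°, sin 51.100°) = (47.470, -4.9734). VW is perpendicular to WE; with |WE| = 24.9 on the left of VW, E = W + 24.9·(-0.77824, 0.62796) = (28.092, 10.663). Then |FE| = |E − F| = 30.047.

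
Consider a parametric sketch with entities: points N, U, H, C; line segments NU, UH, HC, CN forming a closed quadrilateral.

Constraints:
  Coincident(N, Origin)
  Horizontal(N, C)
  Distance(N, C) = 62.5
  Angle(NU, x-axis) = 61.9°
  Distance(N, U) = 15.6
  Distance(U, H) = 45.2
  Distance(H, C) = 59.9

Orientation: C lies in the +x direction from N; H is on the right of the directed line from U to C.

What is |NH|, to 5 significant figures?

33.271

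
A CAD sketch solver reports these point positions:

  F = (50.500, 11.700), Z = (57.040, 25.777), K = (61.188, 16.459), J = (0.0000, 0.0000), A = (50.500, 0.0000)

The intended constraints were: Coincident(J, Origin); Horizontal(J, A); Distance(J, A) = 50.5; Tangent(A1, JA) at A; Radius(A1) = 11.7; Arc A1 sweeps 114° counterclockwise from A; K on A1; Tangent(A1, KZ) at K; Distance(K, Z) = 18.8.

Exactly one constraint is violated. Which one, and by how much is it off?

Distance(K, Z) = 18.8 — off by 8.60.

J = (0.00, 0.00) ✓; J.y = 0.00, A.y = 0.00 ✓; |JA| = 50.50 ✓; ∠(FA, AJ) = 90.00° ✓; |FA| = 11.70 ✓; bearing(F→K) − bearing(F→A) = 114.0° ✓; |FK| = 11.70 ✓; ∠(FK, KZ) = 90.01° ✓; |KZ| = 10.20 ✗.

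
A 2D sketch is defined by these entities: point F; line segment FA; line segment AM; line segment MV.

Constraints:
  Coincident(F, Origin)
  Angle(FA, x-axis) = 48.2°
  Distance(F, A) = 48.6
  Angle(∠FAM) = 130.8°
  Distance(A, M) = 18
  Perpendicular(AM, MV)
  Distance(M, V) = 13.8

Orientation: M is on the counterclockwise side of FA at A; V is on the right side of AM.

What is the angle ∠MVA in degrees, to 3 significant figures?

52.5°

F is at the origin; FA runs at 48.2° with length 48.6, so A = 48.6·(cos 48.2°, sin 48.2°) = (32.4, 36.2). ∠FAM = 130.8°, so AM runs at 48.2° + (180° − 130.8°) = 97.4° from the x-axis; with |AM| = 18.0, M = A + 18.0·(cos 97.4°, sin 97.4°) = (30.1, 54.1). AM is perpendicular to MV; with |MV| = 13.8 on the right of AM, V = M + 13.8·(0.992, 0.129) = (43.8, 55.9). Then cos ∠MVA = VM·VA / (|VM||VA|), giving 52.5°.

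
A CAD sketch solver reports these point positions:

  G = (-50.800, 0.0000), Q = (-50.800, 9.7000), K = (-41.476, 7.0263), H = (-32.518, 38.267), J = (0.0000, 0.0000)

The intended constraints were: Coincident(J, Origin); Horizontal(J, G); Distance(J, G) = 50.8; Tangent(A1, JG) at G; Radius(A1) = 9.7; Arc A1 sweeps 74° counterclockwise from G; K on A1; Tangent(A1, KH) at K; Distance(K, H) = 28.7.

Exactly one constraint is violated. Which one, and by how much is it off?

Distance(K, H) = 28.7 — off by 3.80.

J = (0.00, 0.00) ✓; J.y = 0.00, G.y = 0.00 ✓; |JG| = 50.80 ✓; ∠(QG, GJ) = 90.00° ✓; |QG| = 9.700 ✓; bearing(Q→K) − bearing(Q→G) = 74.00° ✓; |QK| = 9.700 ✓; ∠(QK, KH) = 90.00° ✓; |KH| = 32.50 ✗.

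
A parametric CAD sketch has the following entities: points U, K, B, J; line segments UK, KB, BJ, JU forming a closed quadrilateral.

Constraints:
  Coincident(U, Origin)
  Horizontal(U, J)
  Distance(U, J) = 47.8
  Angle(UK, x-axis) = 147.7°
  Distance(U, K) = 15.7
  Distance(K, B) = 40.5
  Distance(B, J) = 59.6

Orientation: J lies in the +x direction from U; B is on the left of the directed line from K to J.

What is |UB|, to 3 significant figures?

44.0

U is at the origin; UJ is horizontal with |UJ| = 47.8 and J in +x, so J = (47.8, 0). UK runs at 147.7° with |UK| = 15.7, so K = (-13.3, 8.39). B is determined by |KB| = 40.5 and |BJ| = 59.6 together: it lies at the intersection of circle(K, 40.5) and circle(J, 59.6). With |KJ| = 61.6, the foot of the radical line on KJ is 15.3 from K and the perpendicular offset is √(40.5² − 15.3²) = 37.5. Taking the left-of-KJ solution: B = (7.00, 43.4).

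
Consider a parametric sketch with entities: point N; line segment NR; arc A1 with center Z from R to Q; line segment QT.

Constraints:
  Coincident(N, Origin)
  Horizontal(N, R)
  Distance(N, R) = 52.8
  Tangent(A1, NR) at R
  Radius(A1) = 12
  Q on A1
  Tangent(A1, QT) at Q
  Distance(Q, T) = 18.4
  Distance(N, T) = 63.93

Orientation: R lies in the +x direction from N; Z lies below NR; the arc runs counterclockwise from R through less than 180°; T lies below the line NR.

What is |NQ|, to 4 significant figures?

47.25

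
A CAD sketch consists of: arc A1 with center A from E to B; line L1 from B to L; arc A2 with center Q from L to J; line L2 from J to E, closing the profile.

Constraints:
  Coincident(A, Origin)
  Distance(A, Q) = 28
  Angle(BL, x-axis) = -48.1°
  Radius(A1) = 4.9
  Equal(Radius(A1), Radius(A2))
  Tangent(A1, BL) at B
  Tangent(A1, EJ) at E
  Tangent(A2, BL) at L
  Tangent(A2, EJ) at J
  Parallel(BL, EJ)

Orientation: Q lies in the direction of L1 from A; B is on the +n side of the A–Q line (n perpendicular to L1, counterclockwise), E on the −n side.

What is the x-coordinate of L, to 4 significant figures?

22.35

The slot axis is L1's direction at -48.1°, so u = (cos -48.1°, sin -48.1°) = (0.6678, -0.7443) and n = (−sin -48.1°, cos -48.1°) = (0.7443, 0.6678). A is at the origin and Q lies 28.0 along u from A, so Q = 28.0·u = (18.70, -20.84). Tangency of A1 to both parallel lines with radius 4.9 puts B and E at A ± 4.9·n: B = (3.647, 3.272), E = (-3.647, -3.272). Equal radii place L and J the same way about Q: L = Q + 4.9·n = (22.35, -17.57), J = Q − 4.9·n = (15.05, -24.11). So L.x = 22.35.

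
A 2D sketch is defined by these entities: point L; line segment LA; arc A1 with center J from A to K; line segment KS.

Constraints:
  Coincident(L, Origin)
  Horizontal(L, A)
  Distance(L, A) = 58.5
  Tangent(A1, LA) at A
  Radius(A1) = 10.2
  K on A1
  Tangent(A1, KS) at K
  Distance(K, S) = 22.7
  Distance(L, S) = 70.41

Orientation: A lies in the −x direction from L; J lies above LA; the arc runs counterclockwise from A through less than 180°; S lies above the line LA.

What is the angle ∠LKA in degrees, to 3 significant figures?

103°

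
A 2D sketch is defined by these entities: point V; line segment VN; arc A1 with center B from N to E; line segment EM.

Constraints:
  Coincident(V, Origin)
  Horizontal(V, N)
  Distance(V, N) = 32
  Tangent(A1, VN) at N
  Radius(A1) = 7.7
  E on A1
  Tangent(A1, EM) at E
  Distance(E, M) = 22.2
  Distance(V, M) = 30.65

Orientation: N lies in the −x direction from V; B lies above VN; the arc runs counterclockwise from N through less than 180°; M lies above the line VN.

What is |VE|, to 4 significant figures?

25.30

Checks: |BE| = 7.700 ✓; ∠(BE, EM) = 90.00° ✓; |EM| = 22.20 ✓; |VM| = 30.65 ✓.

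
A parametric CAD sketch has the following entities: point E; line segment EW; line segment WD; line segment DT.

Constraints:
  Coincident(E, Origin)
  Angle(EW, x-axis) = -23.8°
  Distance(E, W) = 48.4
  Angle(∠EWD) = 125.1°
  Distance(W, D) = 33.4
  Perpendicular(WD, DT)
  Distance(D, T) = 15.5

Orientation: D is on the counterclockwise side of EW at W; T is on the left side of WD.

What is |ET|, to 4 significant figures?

65.80

∠EWD = 125.1°, so WD runs at -23.8° + (180° − 125.1°) = 31.10° from the x-axis; with |WD| = 33.4, D = W + 33.4·(cos 31.10°, sin 31.10°) = (72.88, -2.279). WD is perpendicular to DT; with |DT| = 15.5 on the left of WD, T = D + 15.5·(-0.5165, 0.8563) = (64.88, 10.99). Then |ET| = |T − E| = 65.80.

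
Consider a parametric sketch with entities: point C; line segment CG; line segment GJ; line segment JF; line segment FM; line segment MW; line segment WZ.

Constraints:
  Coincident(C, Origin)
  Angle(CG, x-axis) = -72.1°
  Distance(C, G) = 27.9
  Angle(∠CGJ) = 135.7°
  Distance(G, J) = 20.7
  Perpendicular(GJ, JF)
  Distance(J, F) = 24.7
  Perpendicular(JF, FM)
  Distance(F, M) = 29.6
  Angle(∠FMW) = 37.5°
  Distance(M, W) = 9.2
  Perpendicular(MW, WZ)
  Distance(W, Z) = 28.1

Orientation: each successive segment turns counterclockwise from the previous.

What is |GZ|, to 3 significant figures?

44.2

C is at the origin; CG runs at -72.1° with length 27.9, so G = (8.58, -26.5). ∠CGJ = 135.7° gives GJ at -27.8° from the x-axis; with |GJ| = 20.7, J = (26.9, -36.2). The perpendicularity gives JF at right angles to GJ, so JF runs at 62.2°; with |JF| = 24.7, F = (38.4, -14.4). JF is perpendicular to FM, so FM runs at 152°; with |FM| = 29.6, M = (12.2, -0.549). ∠FMW = 37.5° gives MW at -65.3° from the x-axis; with |MW| = 9.2, W = (16.1, -8.91). MW is perpendicular to WZ, so WZ runs at 24.7°; with |WZ| = 28.1, Z = (41.6, 2.83). Then |GZ| = |Z − G| = 44.2.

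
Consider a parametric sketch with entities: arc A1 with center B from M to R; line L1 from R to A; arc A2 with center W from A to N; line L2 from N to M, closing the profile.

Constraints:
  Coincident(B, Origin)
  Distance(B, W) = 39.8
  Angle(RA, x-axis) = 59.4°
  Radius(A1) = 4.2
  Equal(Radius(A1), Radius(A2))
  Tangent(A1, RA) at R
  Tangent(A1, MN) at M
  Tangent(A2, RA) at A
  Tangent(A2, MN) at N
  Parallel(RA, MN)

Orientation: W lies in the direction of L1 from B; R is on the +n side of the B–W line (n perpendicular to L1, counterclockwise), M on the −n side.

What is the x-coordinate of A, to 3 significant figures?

16.6

Tangency of A1 to both parallel lines with radius 4.2 puts R and M at B ± 4.2·n: R = (-3.62, 2.14), M = (3.62, -2.14). Equal radii place A and N the same way about W: A = W + 4.2·n = (16.6, 36.4), N = W − 4.2·n = (23.9, 32.1). So A.x = 16.6.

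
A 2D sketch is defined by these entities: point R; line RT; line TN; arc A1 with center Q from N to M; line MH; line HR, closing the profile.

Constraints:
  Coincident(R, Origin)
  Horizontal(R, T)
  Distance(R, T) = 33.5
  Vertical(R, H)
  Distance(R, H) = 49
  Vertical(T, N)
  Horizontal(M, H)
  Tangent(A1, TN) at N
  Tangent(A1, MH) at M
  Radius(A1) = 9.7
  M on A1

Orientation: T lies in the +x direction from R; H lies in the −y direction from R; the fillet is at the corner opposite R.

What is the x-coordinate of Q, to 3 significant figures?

23.8

RH is vertical with |RH| = 49.0 and H on the −y side, so H = (0.00, -49.0). The virtual corner opposite R is at (33.5, -49.0). Tangency of A1 to TN means the radius QN is perpendicular to TN and tangency of A1 to MH means the radius QM is perpendicular to MH, with radius 9.7, so the center Q sits 9.7 in from both sides at Q = (23.8, -39.3). So Q.x = 23.8.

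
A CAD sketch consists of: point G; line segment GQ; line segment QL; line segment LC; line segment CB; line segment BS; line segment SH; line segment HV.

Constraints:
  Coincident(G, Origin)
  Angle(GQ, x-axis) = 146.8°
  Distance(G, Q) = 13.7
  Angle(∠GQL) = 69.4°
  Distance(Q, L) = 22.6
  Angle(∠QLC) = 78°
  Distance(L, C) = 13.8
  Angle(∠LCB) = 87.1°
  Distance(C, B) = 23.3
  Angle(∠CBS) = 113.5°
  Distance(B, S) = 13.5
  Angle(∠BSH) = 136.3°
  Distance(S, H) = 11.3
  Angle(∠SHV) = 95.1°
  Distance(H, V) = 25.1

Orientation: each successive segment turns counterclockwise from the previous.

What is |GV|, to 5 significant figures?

24.130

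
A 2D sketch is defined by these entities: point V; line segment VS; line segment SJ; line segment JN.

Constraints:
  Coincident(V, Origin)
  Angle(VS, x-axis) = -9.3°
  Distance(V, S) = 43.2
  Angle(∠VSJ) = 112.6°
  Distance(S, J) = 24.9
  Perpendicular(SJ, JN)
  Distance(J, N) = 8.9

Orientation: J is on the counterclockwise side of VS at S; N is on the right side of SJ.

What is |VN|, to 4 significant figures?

64.05

∠VSJ = 112.6°, so SJ runs at -9.3° + (180° − 112.6°) = 58.10° from the x-axis; with |SJ| = 24.9, J = S + 24.9·(cos 58.10°, sin 58.10°) = (55.79, 14.16). SJ ⟂ JN; with |JN| = 8.9 on the right of SJ, N = J + 8.9·(0.8490, -0.5284) = (63.35, 9.455). Then |VN| = |N − V| = 64.05.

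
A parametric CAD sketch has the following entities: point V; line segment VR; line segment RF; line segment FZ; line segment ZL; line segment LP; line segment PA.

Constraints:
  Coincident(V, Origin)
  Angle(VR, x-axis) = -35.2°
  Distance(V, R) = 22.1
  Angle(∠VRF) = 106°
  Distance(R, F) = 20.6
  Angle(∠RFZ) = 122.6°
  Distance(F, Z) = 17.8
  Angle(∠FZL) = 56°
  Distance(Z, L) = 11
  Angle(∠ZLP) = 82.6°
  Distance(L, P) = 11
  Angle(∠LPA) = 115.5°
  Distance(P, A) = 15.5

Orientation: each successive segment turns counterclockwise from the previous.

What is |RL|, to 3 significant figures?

24.2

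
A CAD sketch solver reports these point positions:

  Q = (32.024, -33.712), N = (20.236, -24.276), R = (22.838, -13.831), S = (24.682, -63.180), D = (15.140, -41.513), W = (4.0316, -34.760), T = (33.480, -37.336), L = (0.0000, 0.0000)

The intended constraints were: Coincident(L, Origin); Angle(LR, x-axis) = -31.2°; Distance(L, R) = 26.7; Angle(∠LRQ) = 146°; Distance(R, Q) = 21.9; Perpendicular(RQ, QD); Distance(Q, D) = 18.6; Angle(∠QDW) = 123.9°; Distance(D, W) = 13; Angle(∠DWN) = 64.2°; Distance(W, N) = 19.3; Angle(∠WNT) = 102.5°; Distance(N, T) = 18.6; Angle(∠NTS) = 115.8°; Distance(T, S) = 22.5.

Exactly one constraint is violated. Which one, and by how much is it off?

Distance(T, S) = 22.5 — off by 4.80.

L = (0.00, 0.00) ✓; LR at -31.20° ✓; |LR| = 26.70 ✓; ∠LRQ = 146.0° ✓; |RQ| = 21.90 ✓; ∠(RQ, QD) = 90.00° ✓; |QD| = 18.60 ✓; ∠QDW = 123.9° ✓; |DW| = 13.00 ✓; ∠DWN = 64.20° ✓; |WN| = 19.30 ✓; ∠WNT = 102.5° ✓; |NT| = 18.60 ✓; ∠NTS = 115.8° ✓; |TS| = 27.30 ✗.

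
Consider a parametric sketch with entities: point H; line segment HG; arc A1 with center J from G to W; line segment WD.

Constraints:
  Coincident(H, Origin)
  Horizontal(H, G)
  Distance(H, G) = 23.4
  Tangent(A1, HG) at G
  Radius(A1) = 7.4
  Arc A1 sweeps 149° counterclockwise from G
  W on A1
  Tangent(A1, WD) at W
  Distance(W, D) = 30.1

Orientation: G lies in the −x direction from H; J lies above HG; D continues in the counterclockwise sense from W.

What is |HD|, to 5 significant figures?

53.995

H is at the origin; HG is horizontal with |HG| = 23.4 and G on the −x side, so G = (-23.400, 0.0000). Tangency of A1 to HG means the radius JG is perpendicular to HG, so J = G + (0, 7.4) = (-23.400, 7.4000). On A1, G sits at bearing -90° from J; a 149° counterclockwise sweep puts W at bearing 59°, so W = J + 7.4·(cos 59°, sin 59°) = (-19.589, 13.743). The tangent condition forces JW to be normal to WD, so WD runs along (−sin 59°, cos 59°); with |WD| = 30.1, D = (-45.389, 29.246). Then |HD| = |D − H| = 53.995.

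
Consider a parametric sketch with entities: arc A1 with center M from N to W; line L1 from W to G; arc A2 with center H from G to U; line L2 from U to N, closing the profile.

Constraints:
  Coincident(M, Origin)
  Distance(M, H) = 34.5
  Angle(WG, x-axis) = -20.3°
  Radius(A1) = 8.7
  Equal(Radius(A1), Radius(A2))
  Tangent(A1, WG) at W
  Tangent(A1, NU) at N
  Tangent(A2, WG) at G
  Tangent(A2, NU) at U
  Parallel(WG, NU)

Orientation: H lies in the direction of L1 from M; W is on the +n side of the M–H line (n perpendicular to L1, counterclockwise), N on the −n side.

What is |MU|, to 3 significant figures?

35.6

The slot axis is L1's direction at -20.3°, so u = (cos -20.3°, sin -20.3°) = (0.938, -0.347) and n = (−sin -20.3°, cos -20.3°) = (0.347, 0.938). M is at the origin and H lies 34.5 along u from M, so H = 34.5·u = (32.4, -12.0). Tangency of A1 to both parallel lines with radius 8.7 puts W and N at M ± 8.7·n: W = (3.02, 8.16), N = (-3.02, -8.16). Equal radii place G and U the same way about H: G = H + 8.7·n = (35.4, -3.81), U = H − 8.7·n = (29.3, -20.1). Then |MU| = |U − M| = 35.6.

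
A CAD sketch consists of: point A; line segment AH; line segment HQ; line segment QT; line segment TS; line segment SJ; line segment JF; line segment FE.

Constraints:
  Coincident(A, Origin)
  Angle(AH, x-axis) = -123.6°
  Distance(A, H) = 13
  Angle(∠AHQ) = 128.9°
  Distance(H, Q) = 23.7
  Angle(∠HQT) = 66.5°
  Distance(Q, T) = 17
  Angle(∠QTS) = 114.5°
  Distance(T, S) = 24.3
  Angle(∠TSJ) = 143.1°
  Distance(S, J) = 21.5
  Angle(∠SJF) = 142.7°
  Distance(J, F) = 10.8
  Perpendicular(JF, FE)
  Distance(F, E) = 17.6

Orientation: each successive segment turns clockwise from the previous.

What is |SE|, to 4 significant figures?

28.27

A is at the origin; AH runs at -123.6° with length 13.0, so H = (-7.194, -10.83). ∠AHQ = 128.9° gives HQ at -174.7° from the x-axis; with |HQ| = 23.7, Q = (-30.79, -13.02). ∠HQT = 66.5° gives QT at 71.80° from the x-axis; with |QT| = 17.0, T = (-25.48, 3.132). ∠QTS = 114.5° gives TS at 6.300° from the x-axis; with |TS| = 24.3, S = (-1.330, 5.799). ∠TSJ = 143.1° gives SJ at -30.60° from the x-axis; with |SJ| = 21.5, J = (17.18, -5.145). ∠SJF = 142.7° gives JF at -67.90° from the x-axis; with |JF| = 10.8, F = (21.24, -15.15). JF is perpendicular to FE, so FE runs at -157.9°; with |FE| = 17.6, E = (4.932, -21.77). Then |SE| = |E − S| = 28.27.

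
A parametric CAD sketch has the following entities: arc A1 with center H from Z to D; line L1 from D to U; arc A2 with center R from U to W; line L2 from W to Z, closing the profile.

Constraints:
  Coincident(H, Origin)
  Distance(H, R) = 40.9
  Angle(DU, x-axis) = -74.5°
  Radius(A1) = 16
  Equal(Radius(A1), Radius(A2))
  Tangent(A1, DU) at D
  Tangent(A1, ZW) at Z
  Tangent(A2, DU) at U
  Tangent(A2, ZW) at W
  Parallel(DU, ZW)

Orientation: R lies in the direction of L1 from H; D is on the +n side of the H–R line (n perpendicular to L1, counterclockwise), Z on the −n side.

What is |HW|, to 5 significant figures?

43.918

The slot axis is L1's direction at -74.5°, so u = (cos -74.5°, sin -74.5°) = (0.26724, -0.96363) and n = (−sin -74.5°, cos -74.5°) = (0.96363, 0.26724). H is at the origin and R lies 40.9 along u from H, so R = 40.9·u = (10.930, -39.412). Tangency of A1 to both parallel lines with radius 16.0 puts D and Z at H ± 16.0·n: D = (15.418, 4.2758), Z = (-15.418, -4.2758). Equal radii place U and W the same way about R: U = R + 16.0·n = (26.348, -35.137), W = R − 16.0·n = (-4.4880, -43.688). Then |HW| = |W − H| = 43.918.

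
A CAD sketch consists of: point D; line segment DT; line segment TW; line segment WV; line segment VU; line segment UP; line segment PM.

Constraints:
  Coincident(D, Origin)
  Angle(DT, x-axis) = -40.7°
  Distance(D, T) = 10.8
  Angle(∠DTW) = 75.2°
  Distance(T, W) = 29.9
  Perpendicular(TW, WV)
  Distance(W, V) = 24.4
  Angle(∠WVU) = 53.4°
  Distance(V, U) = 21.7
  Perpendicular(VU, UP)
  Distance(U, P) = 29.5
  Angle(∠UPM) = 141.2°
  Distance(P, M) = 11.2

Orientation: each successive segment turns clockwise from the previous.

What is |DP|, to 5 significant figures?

35.488

∠WVU = 53.4° gives VU at -2.1000° from the x-axis; with |VU| = 21.7, U = (-8.5884, -4.6647). VU is perpendicular to UP, so UP runs at -92.100°; with |UP| = 29.5, P = (-9.6694, -34.145). Then |DP| = |P − D| = 35.488.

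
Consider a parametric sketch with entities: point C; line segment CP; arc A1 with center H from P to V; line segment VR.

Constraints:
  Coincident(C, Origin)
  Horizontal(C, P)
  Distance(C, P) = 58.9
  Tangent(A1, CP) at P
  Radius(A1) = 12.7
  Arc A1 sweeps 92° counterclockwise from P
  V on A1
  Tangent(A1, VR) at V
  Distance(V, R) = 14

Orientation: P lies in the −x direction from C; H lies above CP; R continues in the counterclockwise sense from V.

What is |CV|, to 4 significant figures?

48.04

C is at the origin; C and P share the same y with |CP| = 58.9 and P on the −x side, so P = (-58.90, 0.000). A1 meets CP tangentially, so HP is at right angles to CP, so H = P + (0, 12.7) = (-58.90, 12.70). On A1, P sits at bearing -90° from H; a 92° counterclockwise sweep puts V at bearing 2°, so V = H + 12.7·(cos 2°, sin 2°) = (-46.21, 13.14). Then |CV| = |V − C| = 48.04.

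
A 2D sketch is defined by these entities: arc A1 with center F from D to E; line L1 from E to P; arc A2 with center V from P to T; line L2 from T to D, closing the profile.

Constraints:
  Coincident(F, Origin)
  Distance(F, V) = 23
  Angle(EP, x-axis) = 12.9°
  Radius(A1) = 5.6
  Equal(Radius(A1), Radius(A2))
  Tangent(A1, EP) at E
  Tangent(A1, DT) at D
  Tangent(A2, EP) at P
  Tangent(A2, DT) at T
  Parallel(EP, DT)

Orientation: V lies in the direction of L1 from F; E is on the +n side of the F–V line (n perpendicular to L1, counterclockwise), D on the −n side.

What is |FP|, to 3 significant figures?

23.7

The slot axis is L1's direction at 12.9°, so u = (cos 12.9°, sin 12.9°) = (0.975, 0.223) and n = (−sin 12.9°, cos 12.9°) = (-0.223, 0.975). F is at the origin and V lies 23.0 along u from F, so V = 23.0·u = (22.4, 5.13). Tangency of A1 to both parallel lines with radius 5.6 puts E and D at F ± 5.6·n: E = (-1.25, 5.46), D = (1.25, -5.46). Equal radii place P and T the same way about V: P = V + 5.6·n = (21.2, 10.6), T = V − 5.6·n = (23.7, -0.324). Then |FP| = |P − F| = 23.7.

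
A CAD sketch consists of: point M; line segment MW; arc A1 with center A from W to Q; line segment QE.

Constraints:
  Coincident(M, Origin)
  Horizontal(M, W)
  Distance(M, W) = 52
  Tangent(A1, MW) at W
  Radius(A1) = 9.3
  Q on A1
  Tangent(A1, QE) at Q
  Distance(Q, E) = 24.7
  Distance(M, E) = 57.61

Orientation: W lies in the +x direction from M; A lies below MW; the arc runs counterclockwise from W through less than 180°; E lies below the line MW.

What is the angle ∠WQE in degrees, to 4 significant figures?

131.5°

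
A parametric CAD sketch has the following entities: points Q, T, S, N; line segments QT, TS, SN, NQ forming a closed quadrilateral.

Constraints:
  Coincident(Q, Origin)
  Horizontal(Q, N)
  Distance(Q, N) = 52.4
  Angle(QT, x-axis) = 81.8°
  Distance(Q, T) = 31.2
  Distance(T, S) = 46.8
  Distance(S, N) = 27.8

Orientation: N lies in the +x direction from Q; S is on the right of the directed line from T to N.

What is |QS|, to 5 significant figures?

28.539

Checks: |TS| = 46.80 ✓; |SN| = 27.80 ✓.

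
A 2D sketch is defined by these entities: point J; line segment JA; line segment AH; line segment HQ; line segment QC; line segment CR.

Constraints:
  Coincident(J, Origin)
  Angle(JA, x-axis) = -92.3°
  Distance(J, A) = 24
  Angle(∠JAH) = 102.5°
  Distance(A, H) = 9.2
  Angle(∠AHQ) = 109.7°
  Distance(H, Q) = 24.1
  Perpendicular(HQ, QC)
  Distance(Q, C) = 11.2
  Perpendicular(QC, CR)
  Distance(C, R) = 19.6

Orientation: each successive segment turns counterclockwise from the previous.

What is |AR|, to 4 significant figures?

8.014

J is at the origin; JA runs at -92.3° with length 24.0, so A = (-0.9632, -23.98). ∠JAH = 102.5° gives AH at -14.80° from the x-axis; with |AH| = 9.2, H = (7.932, -26.33). ∠AHQ = 109.7° gives HQ at 55.50° from the x-axis; with |HQ| = 24.1, Q = (21.58, -6.469). HQ ⟂ QC, so QC runs at 145.5°; with |QC| = 11.2, C = (12.35, -0.1256). QC ⟂ CR, so CR runs at -124.5°; with |CR| = 19.6, R = (1.250, -16.28). Then |AR| = |R − A| = 8.014.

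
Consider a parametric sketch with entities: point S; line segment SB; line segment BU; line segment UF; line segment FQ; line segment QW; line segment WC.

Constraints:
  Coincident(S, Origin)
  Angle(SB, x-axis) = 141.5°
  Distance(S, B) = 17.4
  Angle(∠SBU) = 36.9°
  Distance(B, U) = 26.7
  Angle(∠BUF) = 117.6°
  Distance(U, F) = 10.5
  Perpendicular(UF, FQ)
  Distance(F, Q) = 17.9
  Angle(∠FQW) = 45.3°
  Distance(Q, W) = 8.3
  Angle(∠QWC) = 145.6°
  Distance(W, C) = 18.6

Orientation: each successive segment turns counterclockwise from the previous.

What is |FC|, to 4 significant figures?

11.28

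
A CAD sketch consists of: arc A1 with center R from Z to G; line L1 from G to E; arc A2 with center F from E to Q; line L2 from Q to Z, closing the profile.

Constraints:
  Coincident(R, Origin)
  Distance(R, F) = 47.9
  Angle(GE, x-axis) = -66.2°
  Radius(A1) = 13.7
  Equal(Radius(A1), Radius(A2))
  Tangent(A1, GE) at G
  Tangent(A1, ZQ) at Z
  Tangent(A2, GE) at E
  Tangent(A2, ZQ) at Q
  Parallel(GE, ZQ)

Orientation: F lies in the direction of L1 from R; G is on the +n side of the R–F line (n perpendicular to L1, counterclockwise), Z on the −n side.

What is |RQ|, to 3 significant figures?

49.8

The slot axis is L1's direction at -66.2°, so u = (cos -66.2°, sin -66.2°) = (0.404, -0.915) and n = (−sin -66.2°, cos -66.2°) = (0.915, 0.404). R is at the origin and F lies 47.9 along u from R, so F = 47.9·u = (19.3, -43.8). Tangency of A1 to both parallel lines with radius 13.7 puts G and Z at R ± 13.7·n: G = (12.5, 5.53), Z = (-12.5, -5.53). Equal radii place E and Q the same way about F: E = F + 13.7·n = (31.9, -38.3), Q = F − 13.7·n = (6.79, -49.4). Then |RQ| = |Q − R| = 49.8.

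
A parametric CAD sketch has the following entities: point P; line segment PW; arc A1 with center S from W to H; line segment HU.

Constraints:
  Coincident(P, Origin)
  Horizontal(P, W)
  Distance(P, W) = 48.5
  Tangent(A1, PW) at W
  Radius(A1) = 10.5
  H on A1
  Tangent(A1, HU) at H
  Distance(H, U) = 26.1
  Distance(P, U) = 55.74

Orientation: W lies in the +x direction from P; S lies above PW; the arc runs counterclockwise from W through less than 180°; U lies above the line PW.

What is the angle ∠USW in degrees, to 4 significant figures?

164.8°

P is at the origin; P and W share the same y with |PW| = 48.5 and W on the +x side, so W = (48.50, 0.000). A1 meets PW tangentially, so SW is at right angles to PW, so S = W + (0, 10.5) = (48.50, 10.50). Since SH ⟂ HU (tangency), |SU| = √(10.5² + 26.1²) = 28.13 regardless of where H sits on A1. So U lies on both circle(P, 55.74) and circle(S, 28.13); the above-PW intersection is U = (41.11, 37.64). H is the foot of the tangent from U: H = (56.87, 16.84).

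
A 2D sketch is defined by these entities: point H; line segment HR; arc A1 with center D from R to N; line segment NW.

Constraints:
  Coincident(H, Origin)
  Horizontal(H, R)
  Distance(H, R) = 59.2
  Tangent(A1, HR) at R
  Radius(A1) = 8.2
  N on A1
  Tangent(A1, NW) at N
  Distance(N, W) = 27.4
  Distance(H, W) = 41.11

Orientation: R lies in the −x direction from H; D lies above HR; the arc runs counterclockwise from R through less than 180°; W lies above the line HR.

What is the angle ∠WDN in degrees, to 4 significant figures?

73.34°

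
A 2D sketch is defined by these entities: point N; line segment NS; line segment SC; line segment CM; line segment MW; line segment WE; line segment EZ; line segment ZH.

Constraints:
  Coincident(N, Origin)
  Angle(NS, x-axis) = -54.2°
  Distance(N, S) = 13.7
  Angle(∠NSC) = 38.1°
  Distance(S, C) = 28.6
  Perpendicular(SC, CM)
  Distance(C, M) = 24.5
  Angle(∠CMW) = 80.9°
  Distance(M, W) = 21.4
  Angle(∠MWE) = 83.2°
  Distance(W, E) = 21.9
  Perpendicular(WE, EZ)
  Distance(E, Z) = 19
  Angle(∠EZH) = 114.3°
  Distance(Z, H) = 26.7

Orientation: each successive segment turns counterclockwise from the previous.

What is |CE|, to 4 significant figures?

15.13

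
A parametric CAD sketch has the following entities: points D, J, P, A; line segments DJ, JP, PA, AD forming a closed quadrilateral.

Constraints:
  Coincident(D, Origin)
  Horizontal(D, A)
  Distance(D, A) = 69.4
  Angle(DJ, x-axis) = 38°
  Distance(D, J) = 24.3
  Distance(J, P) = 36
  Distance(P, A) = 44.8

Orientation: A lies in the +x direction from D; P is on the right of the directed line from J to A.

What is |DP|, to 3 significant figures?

35.1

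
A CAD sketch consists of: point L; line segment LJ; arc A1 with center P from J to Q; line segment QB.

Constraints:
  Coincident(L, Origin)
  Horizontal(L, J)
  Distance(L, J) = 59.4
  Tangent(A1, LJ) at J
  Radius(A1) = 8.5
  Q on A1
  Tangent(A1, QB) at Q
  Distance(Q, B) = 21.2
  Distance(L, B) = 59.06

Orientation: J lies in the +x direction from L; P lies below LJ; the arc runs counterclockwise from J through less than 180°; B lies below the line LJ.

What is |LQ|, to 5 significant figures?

51.613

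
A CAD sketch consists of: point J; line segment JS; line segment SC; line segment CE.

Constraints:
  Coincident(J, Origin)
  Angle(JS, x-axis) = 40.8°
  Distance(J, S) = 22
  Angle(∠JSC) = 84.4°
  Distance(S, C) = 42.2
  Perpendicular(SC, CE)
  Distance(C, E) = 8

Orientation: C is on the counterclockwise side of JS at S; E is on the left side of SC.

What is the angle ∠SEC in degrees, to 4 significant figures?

79.27°

J is at the origin; JS runs at 40.8° with length 22.0, so S = 22.0·(cos 40.8°, sin 40.8°) = (16.65, 14.38). ∠JSC = 84.4°, so SC runs at 40.8° + (180° − 84.4°) = 136.4° from the x-axis; with |SC| = 42.2, C = S + 42.2·(cos 136.4°, sin 136.4°) = (-13.91, 43.48). SC is perpendicular to CE; with |CE| = 8.0 on the left of SC, E = C + 8.0·(-0.6896, -0.7242) = (-19.42, 37.68). Then cos ∠SEC = ES·EC / (|ES||EC|), giving 79.27°.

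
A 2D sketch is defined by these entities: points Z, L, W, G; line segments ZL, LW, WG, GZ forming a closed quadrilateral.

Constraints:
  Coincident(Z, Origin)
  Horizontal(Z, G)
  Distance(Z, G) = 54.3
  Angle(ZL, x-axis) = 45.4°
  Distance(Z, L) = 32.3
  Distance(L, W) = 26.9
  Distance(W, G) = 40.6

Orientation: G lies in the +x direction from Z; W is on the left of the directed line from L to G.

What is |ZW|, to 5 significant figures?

59.053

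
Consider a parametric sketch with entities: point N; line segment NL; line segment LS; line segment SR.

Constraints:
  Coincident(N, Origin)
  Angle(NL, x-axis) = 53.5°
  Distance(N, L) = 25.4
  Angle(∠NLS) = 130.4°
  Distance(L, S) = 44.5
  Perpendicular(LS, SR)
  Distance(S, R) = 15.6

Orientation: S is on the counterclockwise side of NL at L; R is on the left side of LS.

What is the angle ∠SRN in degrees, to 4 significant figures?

93.51°

N is at the origin; NL runs at 53.5° with length 25.4, so L = 25.4·(cos 53.5°, sin 53.5°) = (15.11, 20.42). ∠NLS = 130.4°, so LS runs at 53.5° + (180° − 130.4°) = 103.1° from the x-axis; with |LS| = 44.5, S = L + 44.5·(cos 103.1°, sin 103.1°) = (5.023, 63.76). The perpendicularity gives SR at right angles to LS; with |SR| = 15.6 on the left of LS, R = S + 15.6·(-0.9740, -0.2267) = (-10.17, 60.22). Then cos ∠SRN = RS·RN / (|RS||RN|), giving 93.51°.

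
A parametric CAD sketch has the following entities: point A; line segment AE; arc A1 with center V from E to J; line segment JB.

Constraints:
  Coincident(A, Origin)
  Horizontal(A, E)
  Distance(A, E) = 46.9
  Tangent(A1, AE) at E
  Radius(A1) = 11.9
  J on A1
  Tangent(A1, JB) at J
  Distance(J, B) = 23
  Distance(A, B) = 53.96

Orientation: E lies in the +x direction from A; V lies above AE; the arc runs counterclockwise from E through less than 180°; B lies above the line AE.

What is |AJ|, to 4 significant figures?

59.02

Checks: |VJ| = 11.90 ✓; ∠(VJ, JB) = 90.00° ✓; |JB| = 23.00 ✓; |AB| = 53.96 ✓.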